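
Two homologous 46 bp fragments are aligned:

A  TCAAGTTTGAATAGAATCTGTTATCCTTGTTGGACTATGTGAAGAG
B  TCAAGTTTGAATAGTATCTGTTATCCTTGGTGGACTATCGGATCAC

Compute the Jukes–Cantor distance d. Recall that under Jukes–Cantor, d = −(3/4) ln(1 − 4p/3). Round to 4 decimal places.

The sequences differ at 7 of 46 sites (15, 30, 39, 40, 43, 44, 46), so p = 7/46 ≈ 0.152174.
d = −(3/4) ln(1 − 4p/3) = −0.75 ln(1 − 0.202899) = −0.75 ln(0.797101)
  = −0.75 × (-0.226774) = 0.170081 substitutions/site.

0.1701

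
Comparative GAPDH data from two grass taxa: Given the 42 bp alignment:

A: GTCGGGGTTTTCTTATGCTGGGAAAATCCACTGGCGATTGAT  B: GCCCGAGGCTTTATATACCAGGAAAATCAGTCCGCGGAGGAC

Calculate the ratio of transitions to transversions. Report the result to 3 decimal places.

Transitions are A↔G and C↔T; transversions are all other mismatches.
Transitions: 12. Transversions: 7.
R = 12/7 = 1.714285… ≈ 1.714 (to 3 d.p.).

1.714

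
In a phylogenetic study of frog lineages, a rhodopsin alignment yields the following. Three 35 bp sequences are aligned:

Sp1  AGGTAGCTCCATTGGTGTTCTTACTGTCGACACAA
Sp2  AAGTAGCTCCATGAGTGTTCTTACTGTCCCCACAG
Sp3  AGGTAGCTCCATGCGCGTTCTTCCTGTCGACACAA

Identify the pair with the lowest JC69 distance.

Sp1–Sp2: 6/35 differ, p = 0.171, d = 0.195.
Sp1–Sp3: 4/35 differ, p = 0.114, d = 0.124.
Sp2–Sp3: 7/35 differ, p = 0.200, d = 0.233.
The smallest distance is between Sp1 and Sp3.

Sp1 and Sp3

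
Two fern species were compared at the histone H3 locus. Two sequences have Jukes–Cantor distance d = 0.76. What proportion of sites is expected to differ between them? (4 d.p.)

p = (3/4)(1 − e^(−4d/3)) = 0.75 × (1 − e^(-1.013333)) = 0.75 × (1 − 0.363007) = 0.477745.

0.4777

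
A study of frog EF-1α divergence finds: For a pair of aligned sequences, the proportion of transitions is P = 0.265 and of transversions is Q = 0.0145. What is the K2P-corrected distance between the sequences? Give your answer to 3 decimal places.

Under the Kimura two-parameter model, d = −½ ln(1 − 2P − Q) − ¼ ln(1 − 2Q).
1 − 2P − Q = 0.4555, giving −½ ln(0.4555) = 0.393180.
1 − 2Q = 0.971, giving −¼ ln(0.971) = 0.007357.
d = 0.393180 + 0.007357 = 0.400537.

0.401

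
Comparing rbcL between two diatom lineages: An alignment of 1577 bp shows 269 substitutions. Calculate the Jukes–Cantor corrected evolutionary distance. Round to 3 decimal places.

0.194

p = 269/1577 ≈ 0.170577.
d = −(3/4) ln(1 − 4p/3) = −0.75 ln(1 − 0.227436) = −0.75 ln(0.772564)
  = −0.75 × (-0.258040) = 0.193530 substitutions/site.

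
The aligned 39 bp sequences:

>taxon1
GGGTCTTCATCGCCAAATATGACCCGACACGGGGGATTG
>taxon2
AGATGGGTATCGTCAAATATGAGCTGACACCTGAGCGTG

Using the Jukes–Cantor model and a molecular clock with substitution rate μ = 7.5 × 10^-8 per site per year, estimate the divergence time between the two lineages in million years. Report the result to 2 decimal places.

The sequences differ at 14 of 39 sites, so p = 14/39 ≈ 0.358974.
d = −(3/4) ln(1 − 4p/3) = −0.75 ln(1 − 0.478632) = −0.75 ln(0.521368)
  = −0.75 × (-0.651299) = 0.488474 substitutions/site.
Under a molecular clock d = 2μt, so t = d/(2μ) = 0.488474 / (2 × 7.5 × 10^-8) = 3.26 million years.

3.26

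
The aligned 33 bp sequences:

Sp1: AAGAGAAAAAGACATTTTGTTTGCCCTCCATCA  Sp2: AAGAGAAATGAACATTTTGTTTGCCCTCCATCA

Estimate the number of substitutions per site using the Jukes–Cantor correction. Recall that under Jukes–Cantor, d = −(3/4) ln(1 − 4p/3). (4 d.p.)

0.0969

The sequences differ at 3 of 33 sites (9, 10, 11), so p = 3/33 ≈ 0.090909.
d = −(3/4) ln(1 − 4p/3) = −0.75 ln(1 − 0.121212) = −0.75 ln(0.878788)
  = −0.75 × (-0.129212) = 0.096909 substitutions/site.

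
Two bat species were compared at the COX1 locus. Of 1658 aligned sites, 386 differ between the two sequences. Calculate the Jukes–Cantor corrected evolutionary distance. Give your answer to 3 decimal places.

0.279

p = 386/1658 ≈ 0.232811.
d = −(3/4) ln(1 − 4p/3) = −0.75 ln(1 − 0.310415) = −0.75 ln(0.689585)
  = −0.75 × (-0.371665) = 0.278749 substitutions/site.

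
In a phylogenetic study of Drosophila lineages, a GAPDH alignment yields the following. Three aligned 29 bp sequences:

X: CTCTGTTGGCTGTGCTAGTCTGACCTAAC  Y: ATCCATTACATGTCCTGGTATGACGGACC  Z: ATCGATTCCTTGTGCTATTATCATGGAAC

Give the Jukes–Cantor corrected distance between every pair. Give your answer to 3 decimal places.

X–Y: 12/29 sites differ → p ≈ 0.413793, d = −0.75 ln(1 − 0.551724) = 0.601760 ≈ 0.602.
X–Z: 12/29 sites differ → p ≈ 0.413793, d = −0.75 ln(1 − 0.551724) = 0.601760 ≈ 0.602.
Y–Z: 9/29 sites differ → p ≈ 0.310345, d = −0.75 ln(1 − 0.413793) = 0.400562 ≈ 0.401.

d(X,Y) = 0.602, d(X,Z) = 0.602, d(Y,Z) = 0.401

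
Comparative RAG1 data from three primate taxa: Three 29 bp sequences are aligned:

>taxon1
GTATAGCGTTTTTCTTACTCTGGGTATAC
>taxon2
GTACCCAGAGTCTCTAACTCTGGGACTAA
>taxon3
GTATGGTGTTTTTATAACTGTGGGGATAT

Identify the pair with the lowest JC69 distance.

taxon1 and taxon3

taxon1–taxon2: 11/29 differ, p = 0.379, d = 0.529.
taxon1–taxon3: 7/29 differ, p = 0.241, d = 0.291.
taxon2–taxon3: 12/29 differ, p = 0.414, d = 0.602.
The smallest distance is between taxon1 and taxon3.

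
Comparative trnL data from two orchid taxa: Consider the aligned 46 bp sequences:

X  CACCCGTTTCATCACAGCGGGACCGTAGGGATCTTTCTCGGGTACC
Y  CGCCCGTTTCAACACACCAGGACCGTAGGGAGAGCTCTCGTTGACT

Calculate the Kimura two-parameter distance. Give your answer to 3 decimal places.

0.321

Of 46 sites, 4 differences are transitions and 8 are transversions, so P = 4/46 ≈ 0.086957 and Q = 8/46 ≈ 0.173913.
Under the Kimura two-parameter model, d = −½ ln(1 − 2P − Q) − ¼ ln(1 − 2Q).
1 − 2P − Q = 0.652173, giving −½ ln(0.652173) = 0.213723.
1 − 2Q = 0.652174, giving −¼ ln(0.652174) = 0.106861.
d = 0.213723 + 0.106861 = 0.320584.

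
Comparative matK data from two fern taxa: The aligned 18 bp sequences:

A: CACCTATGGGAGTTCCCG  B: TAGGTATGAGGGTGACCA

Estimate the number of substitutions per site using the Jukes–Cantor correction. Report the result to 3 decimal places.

The sequences differ at 8 of 18 sites (1, 3, 4, 9, 11, 14, 15, 18), so p = 8/18 ≈ 0.444444.
d = −(3/4) ln(1 − 4p/3) = −0.75 ln(1 − 0.592592) = −0.75 ln(0.407408)
  = −0.75 × (-0.897940) = 0.673455 substitutions/site.

0.673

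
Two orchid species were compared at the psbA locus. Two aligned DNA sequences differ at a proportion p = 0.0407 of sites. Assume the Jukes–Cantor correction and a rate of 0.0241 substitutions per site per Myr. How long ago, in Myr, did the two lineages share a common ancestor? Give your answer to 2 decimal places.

d = −(3/4) ln(1 − 4p/3) = −0.75 ln(1 − 0.054267) = −0.75 ln(0.945733)
  = −0.75 × (-0.055795) = 0.041846 substitutions/site.
Under a molecular clock d = 2μt, so t = d/(2μ) = 0.041846 / (2 × 0.0241) = 0.87 Myr.

0.87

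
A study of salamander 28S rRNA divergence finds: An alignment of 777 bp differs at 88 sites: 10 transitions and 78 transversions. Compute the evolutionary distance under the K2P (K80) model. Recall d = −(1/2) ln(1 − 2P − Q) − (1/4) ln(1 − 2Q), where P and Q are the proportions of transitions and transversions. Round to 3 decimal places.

0.123

P = 10/777 ≈ 0.01287 and Q = 78/777 ≈ 0.100386.
Under the Kimura two-parameter model, d = −½ ln(1 − 2P − Q) − ¼ ln(1 − 2Q).
1 − 2P − Q = 0.873874, giving −½ ln(0.873874) = 0.067410.
1 − 2Q = 0.799228, giving −¼ ln(0.799228) = 0.056027.
d = 0.067410 + 0.056027 = 0.123437.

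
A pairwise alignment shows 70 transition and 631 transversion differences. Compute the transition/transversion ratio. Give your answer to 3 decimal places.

R = 70/631 = 0.110935… ≈ 0.111 (to 3 d.p.).

0.111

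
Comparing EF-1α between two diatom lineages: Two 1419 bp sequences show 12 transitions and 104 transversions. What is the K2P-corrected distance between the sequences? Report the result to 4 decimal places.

P = 12/1419 ≈ 0.008457 and Q = 104/1419 ≈ 0.073291.
Under the Kimura two-parameter model, d = −½ ln(1 − 2P − Q) − ¼ ln(1 − 2Q).
1 − 2P − Q = 0.909795, giving −½ ln(0.909795) = 0.047268.
1 − 2Q = 0.853418, giving −¼ ln(0.853418) = 0.039626.
d = 0.047268 + 0.039626 = 0.086894.

0.0869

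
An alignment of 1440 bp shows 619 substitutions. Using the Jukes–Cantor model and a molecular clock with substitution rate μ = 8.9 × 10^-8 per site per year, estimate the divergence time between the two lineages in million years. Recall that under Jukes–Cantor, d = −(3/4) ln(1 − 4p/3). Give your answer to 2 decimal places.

p = 619/1440 ≈ 0.429861.
d = −(3/4) ln(1 − 4p/3) = −0.75 ln(1 − 0.573148) = −0.75 ln(0.426852)
  = −0.75 × (-0.851318) = 0.638489 substitutions/site.
Under a molecular clock d = 2μt, so t = d/(2μ) = 0.638489 / (2 × 8.9 × 10^-8) = 3.59 million years.

3.59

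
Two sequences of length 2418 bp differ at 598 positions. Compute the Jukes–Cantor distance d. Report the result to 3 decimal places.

0.300

p = 598/2418 ≈ 0.247312.
d = −(3/4) ln(1 − 4p/3) = −0.75 ln(1 − 0.329749) = −0.75 ln(0.670251)
  = −0.75 × (-0.400103) = 0.300077 substitutions/site.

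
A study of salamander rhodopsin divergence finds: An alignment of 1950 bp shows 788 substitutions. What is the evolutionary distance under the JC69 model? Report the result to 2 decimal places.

0.58

p = 788/1950 ≈ 0.404103.
d = −(3/4) ln(1 − 4p/3) = −0.75 ln(1 − 0.538804) = −0.75 ln(0.461196)
  = −0.75 × (-0.773932) = 0.580449 substitutions/site.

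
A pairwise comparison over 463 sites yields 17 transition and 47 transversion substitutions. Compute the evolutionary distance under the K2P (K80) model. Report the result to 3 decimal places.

P = 17/463 ≈ 0.036717 and Q = 47/463 ≈ 0.101512.
Under the Kimura two-parameter model, d = −½ ln(1 − 2P − Q) − ¼ ln(1 − 2Q).
1 − 2P − Q = 0.825054, giving −½ ln(0.825054) = 0.096153.
1 − 2Q = 0.796976, giving −¼ ln(0.796976) = 0.056733.
d = 0.096153 + 0.056733 = 0.152886.

0.153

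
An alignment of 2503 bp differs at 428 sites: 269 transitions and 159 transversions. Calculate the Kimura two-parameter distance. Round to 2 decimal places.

P = 269/2503 ≈ 0.107471 and Q = 159/2503 ≈ 0.063524.
Under the Kimura two-parameter model, d = −½ ln(1 − 2P − Q) − ¼ ln(1 − 2Q).
1 − 2P − Q = 0.721534, giving −½ ln(0.721534) = 0.163188.
1 − 2Q = 0.872952, giving −¼ ln(0.872952) = 0.033969.
d = 0.163188 + 0.033969 = 0.197157.

0.20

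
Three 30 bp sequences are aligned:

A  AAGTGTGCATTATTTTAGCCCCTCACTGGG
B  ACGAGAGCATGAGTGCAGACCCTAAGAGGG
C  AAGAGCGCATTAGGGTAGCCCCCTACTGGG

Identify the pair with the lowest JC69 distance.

A and C

A–B: 11/30 differ, p = 0.367, d = 0.503.
A–C: 7/30 differ, p = 0.233, d = 0.280.
B–C: 10/30 differ, p = 0.333, d = 0.441.
The smallest distance is between A and C.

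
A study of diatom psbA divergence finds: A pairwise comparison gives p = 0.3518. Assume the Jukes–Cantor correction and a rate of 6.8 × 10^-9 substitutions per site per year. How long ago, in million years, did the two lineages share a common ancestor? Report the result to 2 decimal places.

d = −(3/4) ln(1 − 4p/3) = −0.75 ln(1 − 0.469067) = −0.75 ln(0.530933)
  = −0.75 × (-0.633119) = 0.474839 substitutions/site.
Under a molecular clock d = 2μt, so t = d/(2μ) = 0.474839 / (2 × 6.8 × 10^-9) = 34.91 million years.

34.91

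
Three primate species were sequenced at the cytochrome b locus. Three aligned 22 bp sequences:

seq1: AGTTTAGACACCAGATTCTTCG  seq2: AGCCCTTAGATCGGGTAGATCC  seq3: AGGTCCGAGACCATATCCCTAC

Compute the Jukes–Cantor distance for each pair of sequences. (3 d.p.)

d(seq1,seq2) = 1.163, d(seq1,seq3) = 0.591, d(seq2,seq3) = 0.974

seq1–seq2: 13/22 sites differ → p ≈ 0.590909, d = −0.75 ln(1 − 0.787879) = 1.162949 ≈ 1.163.
seq1–seq3: 9/22 sites differ → p ≈ 0.409091, d = −0.75 ln(1 − 0.545455) = 0.591344 ≈ 0.591.
seq2–seq3: 12/22 sites differ → p ≈ 0.545455, d = −0.75 ln(1 − 0.727273) = 0.974463 ≈ 0.974.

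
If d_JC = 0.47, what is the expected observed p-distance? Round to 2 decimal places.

0.35

p = (3/4)(1 − e^(−4d/3)) = 0.75 × (1 − e^(-0.626667)) = 0.75 × (1 − 0.534370) = 0.349223.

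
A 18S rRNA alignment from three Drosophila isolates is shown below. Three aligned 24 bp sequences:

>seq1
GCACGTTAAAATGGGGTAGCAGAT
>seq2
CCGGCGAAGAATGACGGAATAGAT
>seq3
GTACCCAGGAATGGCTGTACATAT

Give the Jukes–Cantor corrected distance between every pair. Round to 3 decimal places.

seq1–seq2: 12/24 sites differ → p = 0.5, d = −0.75 ln(1 − 0.666667) = 0.823960 ≈ 0.824.
seq1–seq3: 12/24 sites differ → p = 0.5, d = −0.75 ln(1 − 0.666667) = 0.823960 ≈ 0.824.
seq2–seq3: 11/24 sites differ → p ≈ 0.458333, d = −0.75 ln(1 − 0.611111) = 0.708346 ≈ 0.708.

d(seq1,seq2) = 0.824, d(seq1,seq3) = 0.824, d(seq2,seq3) = 0.708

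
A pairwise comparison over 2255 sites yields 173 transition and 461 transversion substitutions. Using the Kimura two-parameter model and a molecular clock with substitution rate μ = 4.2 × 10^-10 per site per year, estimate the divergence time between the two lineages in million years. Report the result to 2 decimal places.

P = 173/2255 ≈ 0.076718 and Q = 461/2255 ≈ 0.204435.
Under the Kimura two-parameter model, d = −½ ln(1 − 2P − Q) − ¼ ln(1 − 2Q).
1 − 2P − Q = 0.642129, giving −½ ln(0.642129) = 0.221483.
1 − 2Q = 0.59113, giving −¼ ln(0.59113) = 0.131430.
d = 0.221483 + 0.131430 = 0.352913.
Under a molecular clock d = 2μt, so t = d/(2μ) = 0.352913 / (2 × 4.2 × 10^-10) = 420.13 million years.

420.13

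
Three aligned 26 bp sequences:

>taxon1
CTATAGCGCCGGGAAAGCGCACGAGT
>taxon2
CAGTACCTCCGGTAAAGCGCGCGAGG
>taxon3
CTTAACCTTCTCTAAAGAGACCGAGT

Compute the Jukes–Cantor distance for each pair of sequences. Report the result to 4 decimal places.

taxon1–taxon2: 7/26 sites differ → p ≈ 0.269231, d = −0.75 ln(1 − 0.358975) = 0.333515 ≈ 0.3335.
taxon1–taxon3: 11/26 sites differ → p ≈ 0.423077, d = −0.75 ln(1 − 0.564103) = 0.622762 ≈ 0.6228.
taxon2–taxon3: 10/26 sites differ → p ≈ 0.384615, d = −0.75 ln(1 − 0.51282) = 0.539341 ≈ 0.5393.

d(taxon1,taxon2) = 0.3335, d(taxon1,taxon3) = 0.6228, d(taxon2,taxon3) = 0.5393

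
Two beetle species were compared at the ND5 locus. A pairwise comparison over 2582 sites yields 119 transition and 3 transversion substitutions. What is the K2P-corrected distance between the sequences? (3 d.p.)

P = 119/2582 ≈ 0.046088 and Q = 3/2582 ≈ 0.001162.
Under the Kimura two-parameter model, d = −½ ln(1 − 2P − Q) − ¼ ln(1 − 2Q).
1 − 2P − Q = 0.906662, giving −½ ln(0.906662) = 0.048993.
1 − 2Q = 0.997676, giving −¼ ln(0.997676) = 0.000582.
d = 0.048993 + 0.000582 = 0.049575.

0.050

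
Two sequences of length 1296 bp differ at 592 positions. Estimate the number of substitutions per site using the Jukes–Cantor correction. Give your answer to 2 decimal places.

p = 592/1296 ≈ 0.45679.
d = −(3/4) ln(1 − 4p/3) = −0.75 ln(1 − 0.609053) = −0.75 ln(0.390947)
  = −0.75 × (-0.939183) = 0.704387 substitutions/site.

0.70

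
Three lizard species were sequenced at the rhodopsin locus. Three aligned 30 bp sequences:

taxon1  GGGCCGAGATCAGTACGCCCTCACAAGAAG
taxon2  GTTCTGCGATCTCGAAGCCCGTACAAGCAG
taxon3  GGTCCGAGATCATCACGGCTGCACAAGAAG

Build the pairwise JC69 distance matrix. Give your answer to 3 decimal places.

taxon1–taxon2: 11/30 sites differ → p ≈ 0.366667, d = −0.75 ln(1 − 0.488889) = 0.503376 ≈ 0.503.
taxon1–taxon3: 6/30 sites differ → p = 0.2, d = −0.75 ln(1 − 0.266667) = 0.232617 ≈ 0.233.
taxon2–taxon3: 11/30 sites differ → p ≈ 0.366667, d = −0.75 ln(1 − 0.488889) = 0.503376 ≈ 0.503.

d(taxon1,taxon2) = 0.503, d(taxon1,taxon3) = 0.233, d(taxon2,taxon3) = 0.503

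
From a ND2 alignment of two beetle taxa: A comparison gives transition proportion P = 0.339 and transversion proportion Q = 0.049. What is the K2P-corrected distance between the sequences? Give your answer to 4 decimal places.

0.6749

Under the Kimura two-parameter model, d = −½ ln(1 − 2P − Q) − ¼ ln(1 − 2Q).
1 − 2P − Q = 0.273, giving −½ ln(0.273) = 0.649142.
1 − 2Q = 0.902, giving −¼ ln(0.902) = 0.025785.
d = 0.649142 + 0.025785 = 0.674927.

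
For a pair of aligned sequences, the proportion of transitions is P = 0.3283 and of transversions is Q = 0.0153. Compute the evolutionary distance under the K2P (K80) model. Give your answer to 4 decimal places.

Under the Kimura two-parameter model, d = −½ ln(1 − 2P − Q) − ¼ ln(1 − 2Q).
1 − 2P − Q = 0.3281, giving −½ ln(0.3281) = 0.557218.
1 − 2Q = 0.9694, giving −¼ ln(0.9694) = 0.007769.
d = 0.557218 + 0.007769 = 0.564987.

0.5650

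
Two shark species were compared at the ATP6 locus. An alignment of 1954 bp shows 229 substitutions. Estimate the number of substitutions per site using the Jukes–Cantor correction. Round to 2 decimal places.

0.13

p = 229/1954 ≈ 0.117195.
d = −(3/4) ln(1 − 4p/3) = −0.75 ln(1 − 0.15626) = −0.75 ln(0.84374)
  = −0.75 × (-0.169911) = 0.127433 substitutions/site.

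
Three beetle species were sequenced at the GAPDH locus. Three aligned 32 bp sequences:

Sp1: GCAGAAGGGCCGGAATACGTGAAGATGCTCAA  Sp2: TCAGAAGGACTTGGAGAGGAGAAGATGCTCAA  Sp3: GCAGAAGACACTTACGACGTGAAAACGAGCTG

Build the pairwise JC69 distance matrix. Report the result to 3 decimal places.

Sp1–Sp2: 8/32 sites differ → p = 0.25, d = −0.75 ln(1 − 0.333333) = 0.304098 ≈ 0.304.
Sp1–Sp3: 13/32 sites differ → p = 0.40625, d = −0.75 ln(1 − 0.541667) = 0.585119 ≈ 0.585.
Sp2–Sp3: 16/32 sites differ → p = 0.5, d = −0.75 ln(1 − 0.666667) = 0.823960 ≈ 0.824.

d(Sp1,Sp2) = 0.304, d(Sp1,Sp3) = 0.585, d(Sp2,Sp3) = 0.824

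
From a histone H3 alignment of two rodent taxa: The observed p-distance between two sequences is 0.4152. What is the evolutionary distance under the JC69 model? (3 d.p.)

d = −(3/4) ln(1 − 4p/3) = −0.75 ln(1 − 0.5536) = −0.75 ln(0.4464)
  = −0.75 × (-0.806540) = 0.604905 substitutions/site.

0.605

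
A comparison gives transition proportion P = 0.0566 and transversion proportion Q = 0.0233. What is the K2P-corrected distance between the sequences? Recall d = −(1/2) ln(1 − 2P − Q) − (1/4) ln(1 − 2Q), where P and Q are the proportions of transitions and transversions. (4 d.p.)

Under the Kimura two-parameter model, d = −½ ln(1 − 2P − Q) − ¼ ln(1 − 2Q).
1 − 2P − Q = 0.8635, giving −½ ln(0.8635) = 0.073381.
1 − 2Q = 0.9534, giving −¼ ln(0.9534) = 0.011930.
d = 0.073381 + 0.011930 = 0.085311.

0.0853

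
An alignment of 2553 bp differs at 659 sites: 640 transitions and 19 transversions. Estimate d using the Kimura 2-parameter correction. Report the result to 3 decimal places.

0.359

P = 640/2553 ≈ 0.250685 and Q = 19/2553 ≈ 0.007442.
Under the Kimura two-parameter model, d = −½ ln(1 − 2P − Q) − ¼ ln(1 − 2Q).
1 − 2P − Q = 0.491188, giving −½ ln(0.491188) = 0.355464.
1 − 2Q = 0.985116, giving −¼ ln(0.985116) = 0.003749.
d = 0.355464 + 0.003749 = 0.359213.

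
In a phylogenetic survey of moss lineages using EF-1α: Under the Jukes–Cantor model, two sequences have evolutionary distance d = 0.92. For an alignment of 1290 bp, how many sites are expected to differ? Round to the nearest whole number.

684

Invert JC69: p = (3/4)(1 − e^(−4d/3)) = 0.75 × (1 − e^(-1.226667)) = 0.75 × (1 − 0.293268) = 0.530049.
Expected differing sites = pL ≈ 0.530049 × 1290 = 683.76321 ≈ 684.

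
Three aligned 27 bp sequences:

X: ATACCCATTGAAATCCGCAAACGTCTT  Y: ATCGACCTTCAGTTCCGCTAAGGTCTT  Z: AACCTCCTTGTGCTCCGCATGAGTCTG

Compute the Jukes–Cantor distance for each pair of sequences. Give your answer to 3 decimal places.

d(X,Y) = 0.441, d(X,Z) = 0.588, d(Y,Z) = 0.588

X–Y: 9/27 sites differ → p ≈ 0.333333, d = −0.75 ln(1 − 0.444444) = 0.440839 ≈ 0.441.
X–Z: 11/27 sites differ → p ≈ 0.407407, d = −0.75 ln(1 − 0.543209) = 0.587647 ≈ 0.588.
Y–Z: 11/27 sites differ → p ≈ 0.407407, d = −0.75 ln(1 − 0.543209) = 0.587647 ≈ 0.588.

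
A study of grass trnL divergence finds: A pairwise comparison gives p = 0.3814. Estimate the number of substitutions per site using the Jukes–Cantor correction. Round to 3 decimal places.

0.533

d = −(3/4) ln(1 − 4p/3) = −0.75 ln(1 − 0.508533) = −0.75 ln(0.491467)
  = −0.75 × (-0.710360) = 0.532770 substitutions/site.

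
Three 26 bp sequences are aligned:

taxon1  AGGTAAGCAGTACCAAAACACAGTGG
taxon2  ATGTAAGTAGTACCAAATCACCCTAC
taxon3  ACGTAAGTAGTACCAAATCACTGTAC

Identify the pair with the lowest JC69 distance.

taxon2 and taxon3

taxon1–taxon2: 7/26 differ, p = 0.269, d = 0.334.
taxon1–taxon3: 6/26 differ, p = 0.231, d = 0.276.
taxon2–taxon3: 3/26 differ, p = 0.115, d = 0.125.
The smallest distance is between taxon2 and taxon3.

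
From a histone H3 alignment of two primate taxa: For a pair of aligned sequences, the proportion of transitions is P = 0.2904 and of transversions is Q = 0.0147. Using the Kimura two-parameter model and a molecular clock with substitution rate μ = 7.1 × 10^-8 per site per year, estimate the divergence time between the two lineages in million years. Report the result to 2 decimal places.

3.24

Under the Kimura two-parameter model, d = −½ ln(1 − 2P − Q) − ¼ ln(1 − 2Q).
1 − 2P − Q = 0.4045, giving −½ ln(0.4045) = 0.452552.
1 − 2Q = 0.9706, giving −¼ ln(0.9706) = 0.007460.
d = 0.452552 + 0.007460 = 0.460012.
Under a molecular clock d = 2μt, so t = d/(2μ) = 0.460012 / (2 × 7.1 × 10^-8) = 3.24 million years.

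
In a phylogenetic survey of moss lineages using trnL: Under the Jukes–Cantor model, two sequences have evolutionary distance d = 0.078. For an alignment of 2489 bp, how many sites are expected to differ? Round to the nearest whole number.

Invert JC69: p = (3/4)(1 − e^(−4d/3)) = 0.75 × (1 − e^(-0.104)) = 0.75 × (1 − 0.901225) = 0.074081.
Expected differing sites = pL ≈ 0.074081 × 2489 = 184.387609 ≈ 184.

184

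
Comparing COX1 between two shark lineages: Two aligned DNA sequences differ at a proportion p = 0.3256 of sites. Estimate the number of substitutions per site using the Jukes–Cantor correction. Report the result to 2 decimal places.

d = −(3/4) ln(1 − 4p/3) = −0.75 ln(1 − 0.434133) = −0.75 ln(0.565867)
  = −0.75 × (-0.569396) = 0.427047 substitutions/site.

0.43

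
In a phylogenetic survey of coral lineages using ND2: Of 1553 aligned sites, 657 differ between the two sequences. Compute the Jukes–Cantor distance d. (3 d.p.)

0.623

p = 657/1553 ≈ 0.423052.
d = −(3/4) ln(1 − 4p/3) = −0.75 ln(1 − 0.564069) = −0.75 ln(0.435931)
  = −0.75 × (-0.830271) = 0.622703 substitutions/site.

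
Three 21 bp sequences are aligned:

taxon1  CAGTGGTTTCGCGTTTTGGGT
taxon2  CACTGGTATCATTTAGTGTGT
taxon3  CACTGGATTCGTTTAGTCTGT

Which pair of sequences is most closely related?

taxon2 and taxon3

taxon1–taxon2: 8/21 differ, p = 0.381, d = 0.532.
taxon1–taxon3: 8/21 differ, p = 0.381, d = 0.532.
taxon2–taxon3: 4/21 differ, p = 0.190, d = 0.220.
The smallest distance is between taxon2 and taxon3.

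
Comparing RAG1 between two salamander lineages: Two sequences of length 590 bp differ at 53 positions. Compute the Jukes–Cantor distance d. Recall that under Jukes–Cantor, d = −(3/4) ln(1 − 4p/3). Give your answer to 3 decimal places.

0.096

p = 53/590 ≈ 0.089831.
d = −(3/4) ln(1 − 4p/3) = −0.75 ln(1 − 0.119775) = −0.75 ln(0.880225)
  = −0.75 × (-0.127578) = 0.095684 substitutions/site.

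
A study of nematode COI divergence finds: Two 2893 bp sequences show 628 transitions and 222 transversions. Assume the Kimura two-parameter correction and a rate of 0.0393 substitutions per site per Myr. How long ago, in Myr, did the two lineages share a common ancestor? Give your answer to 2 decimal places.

5.08

P = 628/2893 ≈ 0.217076 and Q = 222/2893 ≈ 0.076737.
Under the Kimura two-parameter model, d = −½ ln(1 − 2P − Q) − ¼ ln(1 − 2Q).
1 − 2P − Q = 0.489111, giving −½ ln(0.489111) = 0.357583.
1 − 2Q = 0.846526, giving −¼ ln(0.846526) = 0.041654.
d = 0.357583 + 0.041654 = 0.399237.
Under a molecular clock d = 2μt, so t = d/(2μ) = 0.399237 / (2 × 0.0393) = 5.08 Myr.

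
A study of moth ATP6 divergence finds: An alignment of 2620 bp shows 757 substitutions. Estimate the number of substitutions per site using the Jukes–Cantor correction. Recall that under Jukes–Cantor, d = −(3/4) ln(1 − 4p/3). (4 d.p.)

0.3649

p = 757/2620 ≈ 0.288931.
d = −(3/4) ln(1 − 4p/3) = −0.75 ln(1 − 0.385241) = −0.75 ln(0.614759)
  = −0.75 × (-0.486525) = 0.364894 substitutions/site.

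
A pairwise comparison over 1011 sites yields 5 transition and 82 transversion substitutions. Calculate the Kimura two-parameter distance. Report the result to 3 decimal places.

P = 5/1011 ≈ 0.004946 and Q = 82/1011 ≈ 0.081108.
Under the Kimura two-parameter model, d = −½ ln(1 − 2P − Q) − ¼ ln(1 − 2Q).
1 − 2P − Q = 0.909, giving −½ ln(0.909) = 0.047705.
1 − 2Q = 0.837784, giving −¼ ln(0.837784) = 0.044249.
d = 0.047705 + 0.044249 = 0.091954.

0.092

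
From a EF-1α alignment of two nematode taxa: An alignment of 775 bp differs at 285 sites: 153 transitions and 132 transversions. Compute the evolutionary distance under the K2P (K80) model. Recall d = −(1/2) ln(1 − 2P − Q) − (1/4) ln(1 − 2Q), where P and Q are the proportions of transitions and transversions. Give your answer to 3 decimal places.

P = 153/775 ≈ 0.197419 and Q = 132/775 ≈ 0.170323.
Under the Kimura two-parameter model, d = −½ ln(1 − 2P − Q) − ¼ ln(1 − 2Q).
1 − 2P − Q = 0.434839, giving −½ ln(0.434839) = 0.416390.
1 − 2Q = 0.659354, giving −¼ ln(0.659354) = 0.104124.
d = 0.416390 + 0.104124 = 0.520514.

0.521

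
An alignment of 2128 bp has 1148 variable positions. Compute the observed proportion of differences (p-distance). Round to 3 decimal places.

0.539

p = 1148/2128 = 0.539473… ≈ 0.539 (to 3 d.p.).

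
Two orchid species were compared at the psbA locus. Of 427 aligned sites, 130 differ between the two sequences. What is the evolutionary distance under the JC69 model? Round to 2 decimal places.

0.39

p = 130/427 ≈ 0.30445.
d = −(3/4) ln(1 − 4p/3) = −0.75 ln(1 − 0.405933) = −0.75 ln(0.594067)
  = −0.75 × (-0.520763) = 0.390572 substitutions/site.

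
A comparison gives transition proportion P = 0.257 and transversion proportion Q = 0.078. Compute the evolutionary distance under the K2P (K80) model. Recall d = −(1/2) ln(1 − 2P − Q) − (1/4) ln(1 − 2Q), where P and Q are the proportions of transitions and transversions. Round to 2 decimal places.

0.49

Under the Kimura two-parameter model, d = −½ ln(1 − 2P − Q) − ¼ ln(1 − 2Q).
1 − 2P − Q = 0.408, giving −½ ln(0.408) = 0.448244.
1 − 2Q = 0.844, giving −¼ ln(0.844) = 0.042401.
d = 0.448244 + 0.042401 = 0.490645.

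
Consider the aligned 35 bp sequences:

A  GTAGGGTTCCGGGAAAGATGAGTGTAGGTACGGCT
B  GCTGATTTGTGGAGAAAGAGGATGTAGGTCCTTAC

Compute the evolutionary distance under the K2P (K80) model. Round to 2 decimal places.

Of 35 sites, 10 differences are transitions and 8 are transversions, so P = 10/35 ≈ 0.285714 and Q = 8/35 ≈ 0.228571.
Under the Kimura two-parameter model, d = −½ ln(1 − 2P − Q) − ¼ ln(1 − 2Q).
1 − 2P − Q = 0.200001, giving −½ ln(0.200001) = 0.804716.
1 − 2Q = 0.542858, giving −¼ ln(0.542858) = 0.152727.
d = 0.804716 + 0.152727 = 0.957443.

0.96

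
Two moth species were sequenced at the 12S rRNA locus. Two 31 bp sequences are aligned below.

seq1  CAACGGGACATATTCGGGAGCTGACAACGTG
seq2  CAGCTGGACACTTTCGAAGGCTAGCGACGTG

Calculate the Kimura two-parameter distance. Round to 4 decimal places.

0.4691

Of 31 sites, 8 differences are transitions and 2 are transversions, so P = 8/31 ≈ 0.258065 and Q = 2/31 ≈ 0.064516.
Under the Kimura two-parameter model, d = −½ ln(1 − 2P − Q) − ¼ ln(1 − 2Q).
1 − 2P − Q = 0.419354, giving −½ ln(0.419354) = 0.434520.
1 − 2Q = 0.870968, giving −¼ ln(0.870968) = 0.034538.
d = 0.434520 + 0.034538 = 0.469058.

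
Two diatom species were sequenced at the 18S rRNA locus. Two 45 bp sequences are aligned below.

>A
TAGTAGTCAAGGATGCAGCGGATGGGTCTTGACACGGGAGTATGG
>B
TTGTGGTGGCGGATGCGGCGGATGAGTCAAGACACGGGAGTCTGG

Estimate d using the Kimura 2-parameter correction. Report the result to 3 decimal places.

0.264

Of 45 sites, 4 differences are transitions and 6 are transversions, so P = 4/45 ≈ 0.088889 and Q = 6/45 ≈ 0.133333.
Under the Kimura two-parameter model, d = −½ ln(1 − 2P − Q) − ¼ ln(1 − 2Q).
1 − 2P − Q = 0.688889, giving −½ ln(0.688889) = 0.186338.
1 − 2Q = 0.733334, giving −¼ ln(0.733334) = 0.077539.
d = 0.186338 + 0.077539 = 0.263877.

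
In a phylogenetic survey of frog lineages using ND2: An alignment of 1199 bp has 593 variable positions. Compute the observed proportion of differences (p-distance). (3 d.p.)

p = 593/1199 = 0.494578… ≈ 0.495 (to 3 d.p.).

0.495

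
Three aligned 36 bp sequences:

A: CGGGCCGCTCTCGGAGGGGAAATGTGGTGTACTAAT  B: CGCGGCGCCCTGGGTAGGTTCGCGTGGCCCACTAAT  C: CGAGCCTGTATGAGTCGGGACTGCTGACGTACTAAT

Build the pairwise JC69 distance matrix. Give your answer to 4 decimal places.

A–B: 14/36 sites differ → p ≈ 0.388889, d = −0.75 ln(1 − 0.518519) = 0.548166 ≈ 0.5482.
A–C: 14/36 sites differ → p ≈ 0.388889, d = −0.75 ln(1 − 0.518519) = 0.548166 ≈ 0.5482.
B–C: 16/36 sites differ → p ≈ 0.444444, d = −0.75 ln(1 − 0.592592) = 0.673455 ≈ 0.6735.

d(A,B) = 0.5482, d(A,C) = 0.5482, d(B,C) = 0.6735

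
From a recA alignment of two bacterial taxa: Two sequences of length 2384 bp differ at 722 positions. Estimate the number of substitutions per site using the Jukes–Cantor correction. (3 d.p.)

0.388

p = 722/2384 ≈ 0.302852.
d = −(3/4) ln(1 − 4p/3) = −0.75 ln(1 − 0.403803) = −0.75 ln(0.596197)
  = −0.75 × (-0.517184) = 0.387888 substitutions/site.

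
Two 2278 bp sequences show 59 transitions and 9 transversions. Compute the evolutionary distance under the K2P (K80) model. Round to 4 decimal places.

0.0307

P = 59/2278 ≈ 0.0259 and Q = 9/2278 ≈ 0.003951.
Under the Kimura two-parameter model, d = −½ ln(1 − 2P − Q) − ¼ ln(1 − 2Q).
1 − 2P − Q = 0.944249, giving −½ ln(0.944249) = 0.028683.
1 − 2Q = 0.992098, giving −¼ ln(0.992098) = 0.001983.
d = 0.028683 + 0.001983 = 0.030666.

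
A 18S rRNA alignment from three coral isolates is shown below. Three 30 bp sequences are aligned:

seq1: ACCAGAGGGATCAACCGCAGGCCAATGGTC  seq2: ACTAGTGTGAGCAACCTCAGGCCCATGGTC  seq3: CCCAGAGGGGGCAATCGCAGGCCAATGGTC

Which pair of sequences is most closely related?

seq1 and seq3

seq1–seq2: 6/30 differ, p = 0.200, d = 0.233.
seq1–seq3: 4/30 differ, p = 0.133, d = 0.147.
seq2–seq3: 8/30 differ, p = 0.267, d = 0.330.
The smallest distance is between seq1 and seq3.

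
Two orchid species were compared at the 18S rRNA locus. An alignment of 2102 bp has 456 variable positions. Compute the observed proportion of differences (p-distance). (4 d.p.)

0.2169

p = 456/2102 = 0.216936… ≈ 0.2169 (to 4 d.p.).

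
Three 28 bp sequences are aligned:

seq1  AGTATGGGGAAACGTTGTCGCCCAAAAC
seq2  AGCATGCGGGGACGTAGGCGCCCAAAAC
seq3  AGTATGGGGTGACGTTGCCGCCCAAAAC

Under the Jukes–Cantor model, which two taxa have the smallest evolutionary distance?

seq1 and seq3

seq1–seq2: 6/28 differ, p = 0.214, d = 0.252.
seq1–seq3: 3/28 differ, p = 0.107, d = 0.116.
seq2–seq3: 5/28 differ, p = 0.179, d = 0.204.
The smallest distance is between seq1 and seq3.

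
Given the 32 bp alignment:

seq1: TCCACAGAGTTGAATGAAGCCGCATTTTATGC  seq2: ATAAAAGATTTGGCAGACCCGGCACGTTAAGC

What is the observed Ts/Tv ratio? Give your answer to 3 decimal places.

0.273

Transitions are A↔G and C↔T; transversions are all other mismatches.
Transitions: 3. Transversions: 11.
R = 3/11 = 0.272727… ≈ 0.273 (to 3 d.p.).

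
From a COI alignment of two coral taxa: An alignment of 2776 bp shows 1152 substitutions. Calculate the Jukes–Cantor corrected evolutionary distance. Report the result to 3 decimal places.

0.604

p = 1152/2776 ≈ 0.414986.
d = −(3/4) ln(1 − 4p/3) = −0.75 ln(1 − 0.553315) = −0.75 ln(0.446685)
  = −0.75 × (-0.805902) = 0.604427 substitutions/site.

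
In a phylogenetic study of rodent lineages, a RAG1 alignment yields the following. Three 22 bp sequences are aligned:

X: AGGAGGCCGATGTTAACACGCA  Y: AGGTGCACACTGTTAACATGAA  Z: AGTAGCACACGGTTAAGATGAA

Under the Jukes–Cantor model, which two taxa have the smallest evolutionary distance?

Y and Z

X–Y: 7/22 differ, p = 0.318, d = 0.414.
X–Z: 9/22 differ, p = 0.409, d = 0.591.
Y–Z: 4/22 differ, p = 0.182, d = 0.208.
The smallest distance is between Y and Z.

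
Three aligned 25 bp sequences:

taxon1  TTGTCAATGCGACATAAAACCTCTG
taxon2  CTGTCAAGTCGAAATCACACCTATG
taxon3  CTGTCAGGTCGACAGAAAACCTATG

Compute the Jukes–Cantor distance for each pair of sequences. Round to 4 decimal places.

taxon1–taxon2: 7/25 sites differ → p = 0.28, d = −0.75 ln(1 − 0.373333) = 0.350505 ≈ 0.3505.
taxon1–taxon3: 6/25 sites differ → p = 0.24, d = −0.75 ln(1 − 0.32) = 0.289247 ≈ 0.2892.
taxon2–taxon3: 5/25 sites differ → p = 0.2, d = −0.75 ln(1 − 0.266667) = 0.232617 ≈ 0.2326.

d(taxon1,taxon2) = 0.3505, d(taxon1,taxon3) = 0.2892, d(taxon2,taxon3) = 0.2326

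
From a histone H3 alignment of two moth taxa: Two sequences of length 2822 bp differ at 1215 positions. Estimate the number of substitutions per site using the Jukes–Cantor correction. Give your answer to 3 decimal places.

0.640

p = 1215/2822 ≈ 0.430546.
d = −(3/4) ln(1 − 4p/3) = −0.75 ln(1 − 0.574061) = −0.75 ln(0.425939)
  = −0.75 × (-0.853459) = 0.640094 substitutions/site.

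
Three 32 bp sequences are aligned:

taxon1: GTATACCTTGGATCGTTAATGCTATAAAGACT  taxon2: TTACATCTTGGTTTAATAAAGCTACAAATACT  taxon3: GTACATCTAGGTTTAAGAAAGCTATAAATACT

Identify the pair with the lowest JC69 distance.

taxon1–taxon2: 10/32 differ, p = 0.313, d = 0.404.
taxon1–taxon3: 10/32 differ, p = 0.313, d = 0.404.
taxon2–taxon3: 4/32 differ, p = 0.125, d = 0.137.
The smallest distance is between taxon2 and taxon3.

taxon2 and taxon3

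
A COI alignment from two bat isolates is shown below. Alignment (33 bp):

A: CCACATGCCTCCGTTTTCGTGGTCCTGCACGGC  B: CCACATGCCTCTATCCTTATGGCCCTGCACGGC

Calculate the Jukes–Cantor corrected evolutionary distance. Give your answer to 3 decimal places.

The sequences differ at 7 of 33 sites (12, 13, 15, 16, 18, 19, 23), so p = 7/33 ≈ 0.212121.
d = −(3/4) ln(1 − 4p/3) = −0.75 ln(1 − 0.282828) = −0.75 ln(0.717172)
  = −0.75 × (-0.332440) = 0.249330 substitutions/site.

0.249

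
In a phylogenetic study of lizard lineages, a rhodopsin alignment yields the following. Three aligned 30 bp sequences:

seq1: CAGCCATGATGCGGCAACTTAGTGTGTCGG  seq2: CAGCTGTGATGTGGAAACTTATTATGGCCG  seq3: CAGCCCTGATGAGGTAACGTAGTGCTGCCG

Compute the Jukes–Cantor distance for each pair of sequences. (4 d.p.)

d(seq1,seq2) = 0.3295, d(seq1,seq3) = 0.3295, d(seq2,seq3) = 0.3831

seq1–seq2: 8/30 sites differ → p ≈ 0.266667, d = −0.75 ln(1 − 0.355556) = 0.329526 ≈ 0.3295.
seq1–seq3: 8/30 sites differ → p ≈ 0.266667, d = −0.75 ln(1 − 0.355556) = 0.329526 ≈ 0.3295.
seq2–seq3: 9/30 sites differ → p = 0.3, d = −0.75 ln(1 − 0.4) = 0.383119 ≈ 0.3831.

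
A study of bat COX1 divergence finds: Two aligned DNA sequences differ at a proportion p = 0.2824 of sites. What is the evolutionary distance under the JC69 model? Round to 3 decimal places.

0.354

d = −(3/4) ln(1 − 4p/3) = −0.75 ln(1 − 0.376533) = −0.75 ln(0.623467)
  = −0.75 × (-0.472459) = 0.354344 substitutions/site.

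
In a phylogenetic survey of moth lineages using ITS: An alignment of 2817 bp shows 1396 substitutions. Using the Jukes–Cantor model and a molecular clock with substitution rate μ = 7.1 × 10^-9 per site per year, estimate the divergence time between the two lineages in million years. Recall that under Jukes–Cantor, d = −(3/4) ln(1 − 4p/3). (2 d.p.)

p = 1396/2817 ≈ 0.495563.
d = −(3/4) ln(1 − 4p/3) = −0.75 ln(1 − 0.660751) = −0.75 ln(0.339249)
  = −0.75 × (-1.081021) = 0.810766 substitutions/site.
Under a molecular clock d = 2μt, so t = d/(2μ) = 0.810766 / (2 × 7.1 × 10^-9) = 57.10 million years.

57.10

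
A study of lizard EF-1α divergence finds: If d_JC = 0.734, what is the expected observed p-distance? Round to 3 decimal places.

0.468

p = (3/4)(1 − e^(−4d/3)) = 0.75 × (1 − e^(-0.978667)) = 0.75 × (1 − 0.375812) = 0.468141.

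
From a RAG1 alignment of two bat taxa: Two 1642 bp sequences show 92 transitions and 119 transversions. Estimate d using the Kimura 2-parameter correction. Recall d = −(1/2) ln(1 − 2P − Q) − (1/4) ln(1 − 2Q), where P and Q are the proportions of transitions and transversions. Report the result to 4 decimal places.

P = 92/1642 ≈ 0.056029 and Q = 119/1642 ≈ 0.072473.
Under the Kimura two-parameter model, d = −½ ln(1 − 2P − Q) − ¼ ln(1 − 2Q).
1 − 2P − Q = 0.815469, giving −½ ln(0.815469) = 0.101996.
1 − 2Q = 0.855054, giving −¼ ln(0.855054) = 0.039148.
d = 0.101996 + 0.039148 = 0.141144.

0.1411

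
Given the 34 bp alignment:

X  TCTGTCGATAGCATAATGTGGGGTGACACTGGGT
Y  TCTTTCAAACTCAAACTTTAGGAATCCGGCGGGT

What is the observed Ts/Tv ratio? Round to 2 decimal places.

0.45

Transitions are A↔G and C↔T; transversions are all other mismatches.
Transitions: 5. Transversions: 11.
R = 5/11 = 0.454545… ≈ 0.45 (to 2 d.p.).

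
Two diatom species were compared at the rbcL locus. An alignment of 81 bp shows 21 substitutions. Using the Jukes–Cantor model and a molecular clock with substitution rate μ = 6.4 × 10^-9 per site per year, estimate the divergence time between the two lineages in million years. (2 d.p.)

p = 21/81 ≈ 0.259259.
d = −(3/4) ln(1 − 4p/3) = −0.75 ln(1 − 0.345679) = −0.75 ln(0.654321)
  = −0.75 × (-0.424157) = 0.318118 substitutions/site.
Under a molecular clock d = 2μt, so t = d/(2μ) = 0.318118 / (2 × 6.4 × 10^-9) = 24.85 million years.

24.85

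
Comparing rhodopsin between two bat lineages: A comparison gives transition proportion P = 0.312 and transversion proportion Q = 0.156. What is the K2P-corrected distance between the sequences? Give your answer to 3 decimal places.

Under the Kimura two-parameter model, d = −½ ln(1 − 2P − Q) − ¼ ln(1 − 2Q).
1 − 2P − Q = 0.22, giving −½ ln(0.22) = 0.757064.
1 − 2Q = 0.688, giving −¼ ln(0.688) = 0.093492.
d = 0.757064 + 0.093492 = 0.850556.

0.851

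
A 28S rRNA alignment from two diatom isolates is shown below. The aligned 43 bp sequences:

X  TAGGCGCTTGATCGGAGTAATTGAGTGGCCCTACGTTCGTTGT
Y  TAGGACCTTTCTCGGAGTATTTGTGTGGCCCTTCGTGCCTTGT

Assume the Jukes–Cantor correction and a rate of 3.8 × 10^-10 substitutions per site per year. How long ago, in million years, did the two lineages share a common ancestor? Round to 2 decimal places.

The sequences differ at 9 of 43 sites (5, 6, 10, 11, 20, 24, 33, 37, 39), so p = 9/43 ≈ 0.209302.
d = −(3/4) ln(1 − 4p/3) = −0.75 ln(1 − 0.279069) = −0.75 ln(0.720931)
  = −0.75 × (-0.327212) = 0.245409 substitutions/site.
Under a molecular clock d = 2μt, so t = d/(2μ) = 0.245409 / (2 × 3.8 × 10^-10) = 322.91 million years.

322.91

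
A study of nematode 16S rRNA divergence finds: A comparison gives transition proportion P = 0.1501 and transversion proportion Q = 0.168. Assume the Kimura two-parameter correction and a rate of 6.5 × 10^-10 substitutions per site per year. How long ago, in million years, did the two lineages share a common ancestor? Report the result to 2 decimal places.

321.62

Under the Kimura two-parameter model, d = −½ ln(1 − 2P − Q) − ¼ ln(1 − 2Q).
1 − 2P − Q = 0.5318, giving −½ ln(0.5318) = 0.315744.
1 − 2Q = 0.664, giving −¼ ln(0.664) = 0.102368.
d = 0.315744 + 0.102368 = 0.418112.
Under a molecular clock d = 2μt, so t = d/(2μ) = 0.418112 / (2 × 6.5 × 10^-10) = 321.62 million years.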